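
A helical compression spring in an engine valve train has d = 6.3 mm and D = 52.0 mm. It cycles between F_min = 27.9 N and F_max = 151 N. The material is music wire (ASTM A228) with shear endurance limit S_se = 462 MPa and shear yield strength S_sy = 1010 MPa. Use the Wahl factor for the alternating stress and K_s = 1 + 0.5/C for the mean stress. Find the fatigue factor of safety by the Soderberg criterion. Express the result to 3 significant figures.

C = D/d = 52.0/6.3 = 8.2540; K_W = (4C−1)/(4C−4)+0.615/C = 1.1779; K_s = 1+0.5/C = 1.0606
F_a = (F_max−F_min)/2 = 61.55 N; F_m = (F_max+F_min)/2 = 89.45 N
τ_a = K_W·8F_aD/(πd³) = 1.1779 × 32.595 = 38.394 MPa
τ_m = K_s·8F_mD/(πd³) = 1.0606 × 47.37 = 50.239 MPa
Soderberg: 1/n_f = τ_a/S_se + τ_m/S_sy = 38.394/462 + 50.239/1010 = 0.08310 + 0.04974 = 0.13284
n_f = 1/0.13284 = 7.528

7.53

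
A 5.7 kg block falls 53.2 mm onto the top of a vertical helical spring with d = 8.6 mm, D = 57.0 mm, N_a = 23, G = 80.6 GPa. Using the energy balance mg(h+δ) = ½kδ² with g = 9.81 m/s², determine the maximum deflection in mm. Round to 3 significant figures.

26.2 mm

k = Gd⁴/(8D³N_a) = (80.6×10³)(8.6⁴)/(8·57.0³·23) = 12.939 N/mm
W = mg = 5.7 × 9.81 = 55.917 N
½kδ² − Wδ − Wh = 0 → δ = (W + √(W² + 2kWh))/k
δ = (55.917 + √(3126.7 + 76978.9))/12.939 = (55.917 + 283.03)/12.939 = 26.197 mm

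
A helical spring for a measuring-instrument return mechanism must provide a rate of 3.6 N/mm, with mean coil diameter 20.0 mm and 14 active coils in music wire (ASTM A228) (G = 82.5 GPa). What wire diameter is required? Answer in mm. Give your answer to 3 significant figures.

2.50 mm

d = (8D³N_a·k / G)^(1/4) = (8·20.0³·14·3.6 / (82.5×10³))^0.25
  = (39.098)^0.25 = 2.5006 mm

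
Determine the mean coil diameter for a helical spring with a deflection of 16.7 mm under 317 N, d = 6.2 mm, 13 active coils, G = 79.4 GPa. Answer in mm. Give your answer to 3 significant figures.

39.0 mm

Required rate k = F/δ = 317/16.7 = 18.982 N/mm
D = (Gd⁴/(8N_a·k))^(1/3) = (79.4×10³·6.2⁴/(8·13·18.982))^(1/3)
  = (59430.7)^(1/3) = 39.0245 mm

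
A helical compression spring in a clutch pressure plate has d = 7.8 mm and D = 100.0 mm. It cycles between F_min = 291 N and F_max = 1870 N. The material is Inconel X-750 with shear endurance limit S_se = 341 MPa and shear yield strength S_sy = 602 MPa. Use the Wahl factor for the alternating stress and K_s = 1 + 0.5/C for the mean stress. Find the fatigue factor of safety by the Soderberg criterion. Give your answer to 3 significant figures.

0.420

C = D/d = 100.0/7.8 = 12.8205; K_W = (4C−1)/(4C−4)+0.615/C = 1.1114; K_s = 1+0.5/C = 1.0390
F_a = (F_max−F_min)/2 = 789.5 N; F_m = (F_max+F_min)/2 = 1080.5 N
τ_a = K_W·8F_aD/(πd³) = 1.1114 × 423.65 = 470.85 MPa
τ_m = K_s·8F_mD/(πd³) = 1.0390 × 579.8 = 602.42 MPa
Soderberg: 1/n_f = τ_a/S_se + τ_m/S_sy = 470.85/341 + 602.42/602 = 1.38080 + 1.00069 = 2.3815
n_f = 1/2.3815 = 0.4199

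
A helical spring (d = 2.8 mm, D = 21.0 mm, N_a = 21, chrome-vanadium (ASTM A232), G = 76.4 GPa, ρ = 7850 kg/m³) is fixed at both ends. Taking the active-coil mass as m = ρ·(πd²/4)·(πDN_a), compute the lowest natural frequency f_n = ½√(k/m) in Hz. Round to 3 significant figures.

106 Hz

k = Gd⁴/(8D³N_a) = (76.4×10³)(2.8⁴)/(8·21.0³·21) = 3.0183 N/mm = 3018.3 N/m
Wire length L = πDN_a = π·21.0·21 = 1385.4 mm
m = ρ·(πd²/4)·L = 7850 × 6.1575×10⁻⁶ m² × 1.3854 m = 0.066967 kg
f_n = ½√(k/m) = 0.5·√(3018.3/0.066967) = 0.5·√(45071) = 106.15 Hz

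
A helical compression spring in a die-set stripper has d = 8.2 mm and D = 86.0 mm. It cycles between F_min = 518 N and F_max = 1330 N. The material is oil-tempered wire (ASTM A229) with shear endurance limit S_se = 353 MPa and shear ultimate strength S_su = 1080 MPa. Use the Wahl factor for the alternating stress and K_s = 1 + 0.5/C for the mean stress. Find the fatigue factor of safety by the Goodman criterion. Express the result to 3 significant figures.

1.14

C = D/d = 86.0/8.2 = 10.4878; K_W = (4C−1)/(4C−4)+0.615/C = 1.1377; K_s = 1+0.5/C = 1.0477
F_a = (F_max−F_min)/2 = 406 N; F_m = (F_max+F_min)/2 = 924 N
τ_a = K_W·8F_aD/(πd³) = 1.1377 × 161.26 = 183.46 MPa
τ_m = K_s·8F_mD/(πd³) = 1.0477 × 367 = 384.5 MPa
Goodman: 1/n_f = τ_a/S_se + τ_m/S_su = 183.46/353 + 384.5/1080 = 0.51972 + 0.35602 = 0.87574
n_f = 1/0.87574 = 1.142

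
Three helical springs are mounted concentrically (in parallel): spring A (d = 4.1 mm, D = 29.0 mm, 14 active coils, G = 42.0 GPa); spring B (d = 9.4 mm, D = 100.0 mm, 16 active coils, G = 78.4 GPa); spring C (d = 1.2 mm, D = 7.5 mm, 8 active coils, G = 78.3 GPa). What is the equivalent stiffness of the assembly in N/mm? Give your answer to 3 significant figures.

15.1 N/mm

k_A = Gd⁴/(8D³N_a) = (42.0×10³)(4.1⁴)/(8·29.0³·14) = 4.3448 N/mm
k_B = Gd⁴/(8D³N_a) = (78.4×10³)(9.4⁴)/(8·100.0³·16) = 4.7821 N/mm
k_C = Gd⁴/(8D³N_a) = (78.3×10³)(1.2⁴)/(8·7.5³·8) = 6.0134 N/mm
Parallel: k_eq = 4.3448 + 4.7821 + 6.0134 = 15.14 N/mm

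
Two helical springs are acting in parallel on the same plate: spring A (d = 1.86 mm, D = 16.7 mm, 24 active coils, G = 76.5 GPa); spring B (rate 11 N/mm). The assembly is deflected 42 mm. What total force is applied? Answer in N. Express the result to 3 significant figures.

k_A = Gd⁴/(8D³N_a) = (76.5×10³)(1.86⁴)/(8·16.7³·24) = 1.0239 N/mm
Parallel: k_eq = 1.0239 + 11 = 12.024 N/mm
F = k_eq·δ = 12.024·42 = 505 N

505 N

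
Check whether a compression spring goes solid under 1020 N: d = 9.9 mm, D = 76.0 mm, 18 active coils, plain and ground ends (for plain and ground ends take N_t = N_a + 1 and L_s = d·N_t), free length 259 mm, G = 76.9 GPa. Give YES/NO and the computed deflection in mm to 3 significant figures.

k = Gd⁴/(8D³N_a) = (76.9×10³)(9.9⁴)/(8·76.0³·18) = 11.686 N/mm
N_t = 19; L_s = 9.9·19 = 188.1 mm; δ_solid = L₀ − L_s = 259 − 188.1 = 70.9 mm
δ = F/k = 1020/11.686 = 87.284 mm
δ ≥ δ_solid → spring goes solid

YES, δ = 87.3 mm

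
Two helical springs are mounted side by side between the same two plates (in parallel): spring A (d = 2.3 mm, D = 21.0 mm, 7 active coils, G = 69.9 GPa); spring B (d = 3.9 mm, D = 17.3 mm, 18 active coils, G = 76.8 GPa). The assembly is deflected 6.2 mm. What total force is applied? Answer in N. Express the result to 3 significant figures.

k_A = Gd⁴/(8D³N_a) = (69.9×10³)(2.3⁴)/(8·21.0³·7) = 3.7717 N/mm
k_B = Gd⁴/(8D³N_a) = (76.8×10³)(3.9⁴)/(8·17.3³·18) = 23.83 N/mm
Parallel: k_eq = 3.7717 + 23.83 = 27.601 N/mm
F = k_eq·δ = 27.601·6.2 = 171.13 N

171 N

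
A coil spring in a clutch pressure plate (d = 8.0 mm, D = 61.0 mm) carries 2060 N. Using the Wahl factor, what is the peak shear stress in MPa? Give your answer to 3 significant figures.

746 MPa

Spring index C = D/d = 61.0/8.0 = 7.6250
K_W = (4C−1)/(4C−4) + 0.615/C = 29.500/26.500 + 0.0807 = 1.1939
τ₀ = 8FD/(πd³) = 8·2060·61.0/(π·8.0³) = 1.00528e+06/1608.5 = 624.98 MPa
τ_max = K·τ₀ = 1.1939 × 624.98 = 746.14 MPa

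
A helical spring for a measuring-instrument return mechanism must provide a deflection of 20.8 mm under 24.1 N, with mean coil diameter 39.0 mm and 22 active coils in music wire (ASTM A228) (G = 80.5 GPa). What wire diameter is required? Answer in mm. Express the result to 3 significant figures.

Required rate k = F/δ = 24.1/20.8 = 1.1587 N/mm
d = (8D³N_a·k / G)^(1/4) = (8·39.0³·22·1.1587 / (80.5×10³))^0.25
  = (150.27)^0.25 = 3.5012 mm

3.50 mm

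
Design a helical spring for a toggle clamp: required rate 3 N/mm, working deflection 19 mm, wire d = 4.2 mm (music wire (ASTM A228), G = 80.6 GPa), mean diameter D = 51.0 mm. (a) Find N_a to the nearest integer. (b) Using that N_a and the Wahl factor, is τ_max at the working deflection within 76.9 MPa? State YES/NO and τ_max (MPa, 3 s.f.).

N_a = Gd⁴/(8D³k) = (80.6×10³)(4.2⁴)/(8·51.0³·3) = 7.878 → N_a = 8
Actual rate k = Gd⁴/(8D³·8) = 2.9542 N/mm
Working load F = kδ = 2.9542·19 = 56.13 N
C = 51.0/4.2 = 12.1429; K_W = (4C−1)/(4C−4)+0.615/C = 1.1180
τ_max = K_W·8FD/(πd³) = 1.1180·98.392 = 110 MPa
τ_max > 76.9 MPa → exceeds allowable

(a) 8 coils; (b) NO, τ_max = 110 MPa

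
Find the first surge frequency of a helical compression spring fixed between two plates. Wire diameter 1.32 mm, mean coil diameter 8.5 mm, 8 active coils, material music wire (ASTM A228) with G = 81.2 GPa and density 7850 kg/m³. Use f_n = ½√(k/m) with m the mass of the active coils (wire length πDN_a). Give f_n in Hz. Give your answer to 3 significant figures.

827 Hz

k = Gd⁴/(8D³N_a) = (81.2×10³)(1.32⁴)/(8·8.5³·8) = 6.2721 N/mm = 6272.1 N/m
Wire length L = πDN_a = π·8.5·8 = 213.63 mm
m = ρ·(πd²/4)·L = 7850 × 1.3685×10⁻⁶ m² × 0.21363 m = 0.0022949 kg
f_n = ½√(k/m) = 0.5·√(6272.1/0.0022949) = 0.5·√(2.7331e+06) = 826.6 Hz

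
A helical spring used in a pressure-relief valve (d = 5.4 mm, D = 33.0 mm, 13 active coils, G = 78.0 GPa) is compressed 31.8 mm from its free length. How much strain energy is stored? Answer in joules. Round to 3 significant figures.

k = Gd⁴/(8D³N_a) = (78.0×10³)(5.4⁴)/(8·33.0³·13) = 17.746 N/mm
U = ½kδ² = 0.5 × 17.746 × 31.8² = 8972.6 N·mm = 8.9726 J

8.97 J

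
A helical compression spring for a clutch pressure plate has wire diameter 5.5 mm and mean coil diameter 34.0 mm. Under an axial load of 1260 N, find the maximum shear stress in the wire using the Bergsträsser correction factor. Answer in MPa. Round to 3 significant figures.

Spring index C = D/d = 34.0/5.5 = 6.1818
K_B = (4C+2)/(4C−3) = 26.727/21.727 = 1.2301
τ₀ = 8FD/(πd³) = 8·1260·34.0/(π·5.5³) = 342720/522.68 = 655.69 MPa
τ_max = K·τ₀ = 1.2301 × 655.69 = 806.59 MPa

807 MPa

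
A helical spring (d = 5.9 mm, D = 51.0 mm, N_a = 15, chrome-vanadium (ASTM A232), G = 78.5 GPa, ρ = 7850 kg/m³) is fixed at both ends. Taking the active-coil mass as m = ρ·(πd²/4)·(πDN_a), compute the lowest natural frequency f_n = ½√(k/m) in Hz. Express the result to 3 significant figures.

k = Gd⁴/(8D³N_a) = (78.5×10³)(5.9⁴)/(8·51.0³·15) = 5.9757 N/mm = 5975.7 N/m
Wire length L = πDN_a = π·51.0·15 = 2403.3 mm
m = ρ·(πd²/4)·L = 7850 × 27.34×10⁻⁶ m² × 2.4033 m = 0.51579 kg
f_n = ½√(k/m) = 0.5·√(5975.7/0.51579) = 0.5·√(11585) = 53.818 Hz

53.8 Hz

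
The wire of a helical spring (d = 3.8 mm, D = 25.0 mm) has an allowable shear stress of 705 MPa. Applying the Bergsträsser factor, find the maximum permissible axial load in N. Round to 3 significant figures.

C = D/d = 25.0/3.8 = 6.5789
K_B = (4C+2)/(4C−3) = 28.316/23.316 = 1.2144
τ_max = K·8FD/(πd³) → F_max = τ_allow·πd³/(8DK)
F_max = 705·π·3.8³/(8·25.0·1.2144) = 1.2153e+05/242.89 = 500.36 N

500 N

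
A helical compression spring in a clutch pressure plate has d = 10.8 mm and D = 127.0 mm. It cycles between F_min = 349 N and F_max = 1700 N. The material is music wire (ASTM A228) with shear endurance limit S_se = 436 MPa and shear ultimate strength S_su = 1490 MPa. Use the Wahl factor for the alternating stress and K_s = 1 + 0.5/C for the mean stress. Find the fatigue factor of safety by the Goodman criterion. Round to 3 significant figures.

1.59

C = D/d = 127.0/10.8 = 11.7593; K_W = (4C−1)/(4C−4)+0.615/C = 1.1220; K_s = 1+0.5/C = 1.0425
F_a = (F_max−F_min)/2 = 675.5 N; F_m = (F_max+F_min)/2 = 1024.5 N
τ_a = K_W·8F_aD/(πd³) = 1.1220 × 173.42 = 194.58 MPa
τ_m = K_s·8F_mD/(πd³) = 1.0425 × 263.02 = 274.2 MPa
Goodman: 1/n_f = τ_a/S_se + τ_m/S_su = 194.58/436 + 274.2/1490 = 0.44628 + 0.18403 = 0.63031
n_f = 1/0.63031 = 1.587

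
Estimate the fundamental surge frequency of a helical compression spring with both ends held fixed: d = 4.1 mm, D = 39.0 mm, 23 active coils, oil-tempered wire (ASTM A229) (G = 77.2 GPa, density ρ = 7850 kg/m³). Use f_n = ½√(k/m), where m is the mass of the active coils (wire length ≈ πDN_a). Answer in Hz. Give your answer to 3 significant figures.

41.4 Hz

k = Gd⁴/(8D³N_a) = (77.2×10³)(4.1⁴)/(8·39.0³·23) = 1.9987 N/mm = 1998.7 N/m
Wire length L = πDN_a = π·39.0·23 = 2818 mm
m = ρ·(πd²/4)·L = 7850 × 13.203×10⁻⁶ m² × 2.818 m = 0.29206 kg
f_n = ½√(k/m) = 0.5·√(1998.7/0.29206) = 0.5·√(6843.4) = 41.362 Hz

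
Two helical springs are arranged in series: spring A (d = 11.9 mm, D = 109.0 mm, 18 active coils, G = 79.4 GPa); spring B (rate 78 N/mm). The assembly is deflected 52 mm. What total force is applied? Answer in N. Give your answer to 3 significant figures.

400 N

k_A = Gd⁴/(8D³N_a) = (79.4×10³)(11.9⁴)/(8·109.0³·18) = 8.5382 N/mm
Series: 1/k_eq = 1/8.5382 + 1/78 = 0.12994; k_eq = 7.6958 N/mm
F = k_eq·δ = 7.6958·52 = 400.18 N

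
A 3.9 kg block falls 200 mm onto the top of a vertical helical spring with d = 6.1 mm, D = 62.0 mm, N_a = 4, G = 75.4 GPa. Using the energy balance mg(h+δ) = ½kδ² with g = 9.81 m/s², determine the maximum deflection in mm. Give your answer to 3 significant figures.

36.3 mm

k = Gd⁴/(8D³N_a) = (75.4×10³)(6.1⁴)/(8·62.0³·4) = 13.689 N/mm
W = mg = 3.9 × 9.81 = 38.259 N
½kδ² − Wδ − Wh = 0 → δ = (W + √(W² + 2kWh))/k
δ = (38.259 + √(1463.8 + 209488))/13.689 = (38.259 + 459.29)/13.689 = 36.347 mm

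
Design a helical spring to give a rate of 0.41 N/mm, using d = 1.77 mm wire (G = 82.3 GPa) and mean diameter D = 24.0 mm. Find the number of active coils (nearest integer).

18

N_a = Gd⁴/(8D³k) = (82.3×10³ × 1.77⁴)/(8 × 24.0³ × 0.41)
    = 807780 / 45342.7 = 17.81 → 18 coils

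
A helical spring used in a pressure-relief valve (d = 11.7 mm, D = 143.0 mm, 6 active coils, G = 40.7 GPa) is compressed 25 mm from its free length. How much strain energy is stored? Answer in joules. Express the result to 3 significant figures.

1.70 J

k = Gd⁴/(8D³N_a) = (40.7×10³)(11.7⁴)/(8·143.0³·6) = 5.4336 N/mm
U = ½kδ² = 0.5 × 5.4336 × 25² = 1698 N·mm = 1.698 J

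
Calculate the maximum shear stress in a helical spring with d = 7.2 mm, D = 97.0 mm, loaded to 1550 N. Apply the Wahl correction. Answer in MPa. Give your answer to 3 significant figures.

1130 MPa

Spring index C = D/d = 97.0/7.2 = 13.4722
K_W = (4C−1)/(4C−4) + 0.615/C = 52.889/49.889 + 0.0456 = 1.1058
τ₀ = 8FD/(πd³) = 8·1550·97.0/(π·7.2³) = 1.2028e+06/1172.6 = 1025.8 MPa
τ_max = K·τ₀ = 1.1058 × 1025.8 = 1134.3 MPa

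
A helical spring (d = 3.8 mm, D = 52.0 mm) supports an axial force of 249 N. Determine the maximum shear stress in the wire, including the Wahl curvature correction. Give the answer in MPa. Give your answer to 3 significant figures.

Spring index C = D/d = 52.0/3.8 = 13.6842
K_W = (4C−1)/(4C−4) + 0.615/C = 53.737/50.737 + 0.0449 = 1.1041
τ₀ = 8FD/(πd³) = 8·249·52.0/(π·3.8³) = 103584/172.39 = 600.89 MPa
τ_max = K·τ₀ = 1.1041 × 600.89 = 663.42 MPa

663 MPa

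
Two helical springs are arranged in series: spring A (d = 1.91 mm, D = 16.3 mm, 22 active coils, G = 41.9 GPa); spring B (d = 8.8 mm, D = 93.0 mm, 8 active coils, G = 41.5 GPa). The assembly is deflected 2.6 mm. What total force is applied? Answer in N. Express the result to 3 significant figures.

k_A = Gd⁴/(8D³N_a) = (41.9×10³)(1.91⁴)/(8·16.3³·22) = 0.7316 N/mm
k_B = Gd⁴/(8D³N_a) = (41.5×10³)(8.8⁴)/(8·93.0³·8) = 4.8345 N/mm
Series: 1/k_eq = 1/0.7316 + 1/4.8345 = 1.5737; k_eq = 0.63544 N/mm
F = k_eq·δ = 0.63544·2.6 = 1.6521 N

1.65 N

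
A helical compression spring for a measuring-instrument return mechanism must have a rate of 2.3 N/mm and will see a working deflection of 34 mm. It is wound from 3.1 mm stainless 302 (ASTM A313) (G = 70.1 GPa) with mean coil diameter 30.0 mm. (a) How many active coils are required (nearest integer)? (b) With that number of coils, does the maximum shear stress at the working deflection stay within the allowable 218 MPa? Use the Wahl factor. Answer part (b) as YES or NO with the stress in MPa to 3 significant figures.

(a) 13 coils; (b) NO, τ_max = 231 MPa

N_a = Gd⁴/(8D³k) = (70.1×10³)(3.1⁴)/(8·30.0³·2.3) = 13.03 → N_a = 13
Actual rate k = Gd⁴/(8D³·13) = 2.3055 N/mm
Working load F = kδ = 2.3055·34 = 78.387 N
C = 30.0/3.1 = 9.6774; K_W = (4C−1)/(4C−4)+0.615/C = 1.1500
τ_max = K_W·8FD/(πd³) = 1.1500·201.01 = 231.16 MPa
τ_max > 218 MPa → exceeds allowable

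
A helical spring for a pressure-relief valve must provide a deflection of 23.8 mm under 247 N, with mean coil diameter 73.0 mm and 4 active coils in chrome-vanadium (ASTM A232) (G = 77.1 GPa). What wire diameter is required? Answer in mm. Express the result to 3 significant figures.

6.40 mm

Required rate k = F/δ = 247/23.8 = 10.378 N/mm
d = (8D³N_a·k / G)^(1/4) = (8·73.0³·4·10.378 / (77.1×10³))^0.25
  = (1675.7)^0.25 = 6.3980 mm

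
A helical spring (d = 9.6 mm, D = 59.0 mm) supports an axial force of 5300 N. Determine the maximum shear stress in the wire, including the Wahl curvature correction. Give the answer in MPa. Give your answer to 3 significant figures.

Spring index C = D/d = 59.0/9.6 = 6.1458
K_W = (4C−1)/(4C−4) + 0.615/C = 23.583/20.583 + 0.1001 = 1.2458
τ₀ = 8FD/(πd³) = 8·5300·59.0/(π·9.6³) = 2.5016e+06/2779.5 = 900.02 MPa
τ_max = K·τ₀ = 1.2458 × 900.02 = 1121.3 MPa

1120 MPa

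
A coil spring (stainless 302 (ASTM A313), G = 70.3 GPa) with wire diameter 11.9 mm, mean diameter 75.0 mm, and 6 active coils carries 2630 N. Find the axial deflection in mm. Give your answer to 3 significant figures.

37.8 mm

k = Gd⁴/(8D³N_a) = (70.3×10³)(11.9⁴)/(8·75.0³·6) = 69.617 N/mm
δ = F/k = 2630 / 69.617 = 37.778 mm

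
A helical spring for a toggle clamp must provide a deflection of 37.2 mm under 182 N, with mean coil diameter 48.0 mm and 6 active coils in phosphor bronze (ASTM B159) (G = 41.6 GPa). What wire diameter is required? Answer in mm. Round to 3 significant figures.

Required rate k = F/δ = 182/37.2 = 4.8925 N/mm
d = (8D³N_a·k / G)^(1/4) = (8·48.0³·6·4.8925 / (41.6×10³))^0.25
  = (624.31)^0.25 = 4.9986 mm

5.00 mm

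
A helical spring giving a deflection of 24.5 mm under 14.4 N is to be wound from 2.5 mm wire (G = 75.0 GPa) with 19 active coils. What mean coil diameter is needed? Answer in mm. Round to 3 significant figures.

32.0 mm

Required rate k = F/δ = 14.4/24.5 = 0.58776 N/mm
D = (Gd⁴/(8N_a·k))^(1/3) = (75.0×10³·2.5⁴/(8·19·0.58776))^(1/3)
  = (32793)^(1/3) = 32.0081 mm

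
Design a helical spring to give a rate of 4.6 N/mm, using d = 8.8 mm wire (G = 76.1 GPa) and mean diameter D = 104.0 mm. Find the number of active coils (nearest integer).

N_a = Gd⁴/(8D³k) = (76.1×10³ × 8.8⁴)/(8 × 104.0³ × 4.6)
    = 4.56368e+08 / 4.1395e+07 = 11.02 → 11 coils

11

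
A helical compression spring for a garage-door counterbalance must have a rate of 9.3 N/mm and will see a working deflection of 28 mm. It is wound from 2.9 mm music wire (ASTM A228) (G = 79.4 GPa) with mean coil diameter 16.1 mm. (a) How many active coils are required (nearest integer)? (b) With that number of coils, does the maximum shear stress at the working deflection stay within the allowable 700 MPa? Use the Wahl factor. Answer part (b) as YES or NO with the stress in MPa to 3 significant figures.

(a) 18 coils; (b) YES, τ_max = 561 MPa

N_a = Gd⁴/(8D³k) = (79.4×10³)(2.9⁴)/(8·16.1³·9.3) = 18.09 → N_a = 18
Actual rate k = Gd⁴/(8D³·18) = 9.3449 N/mm
Working load F = kδ = 9.3449·28 = 261.66 N
C = 16.1/2.9 = 5.5517; K_W = (4C−1)/(4C−4)+0.615/C = 1.2755
τ_max = K_W·8FD/(πd³) = 1.2755·439.85 = 561.05 MPa
τ_max ≤ 700 MPa → acceptable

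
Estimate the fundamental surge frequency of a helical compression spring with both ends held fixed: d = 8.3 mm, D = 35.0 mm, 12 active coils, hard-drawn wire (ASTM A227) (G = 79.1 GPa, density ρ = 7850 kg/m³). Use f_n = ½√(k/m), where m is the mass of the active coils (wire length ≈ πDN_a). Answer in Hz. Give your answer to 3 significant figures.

202 Hz

k = Gd⁴/(8D³N_a) = (79.1×10³)(8.3⁴)/(8·35.0³·12) = 91.204 N/mm = 91204 N/m
Wire length L = πDN_a = π·35.0·12 = 1319.5 mm
m = ρ·(πd²/4)·L = 7850 × 54.106×10⁻⁶ m² × 1.3195 m = 0.56042 kg
f_n = ½√(k/m) = 0.5·√(91204/0.56042) = 0.5·√(1.6274e+05) = 201.71 Hz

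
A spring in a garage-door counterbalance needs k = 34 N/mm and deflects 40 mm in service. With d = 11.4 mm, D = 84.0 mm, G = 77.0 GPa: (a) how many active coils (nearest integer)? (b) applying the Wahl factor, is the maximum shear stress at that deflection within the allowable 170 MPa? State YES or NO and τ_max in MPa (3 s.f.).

N_a = Gd⁴/(8D³k) = (77.0×10³)(11.4⁴)/(8·84.0³·34) = 8.067 → N_a = 8
Actual rate k = Gd⁴/(8D³·8) = 34.284 N/mm
Working load F = kδ = 34.284·40 = 1371.4 N
C = 84.0/11.4 = 7.3684; K_W = (4C−1)/(4C−4)+0.615/C = 1.2012
τ_max = K_W·8FD/(πd³) = 1.2012·198 = 237.84 MPa
τ_max > 170 MPa → exceeds allowable

(a) 8 coils; (b) NO, τ_max = 238 MPa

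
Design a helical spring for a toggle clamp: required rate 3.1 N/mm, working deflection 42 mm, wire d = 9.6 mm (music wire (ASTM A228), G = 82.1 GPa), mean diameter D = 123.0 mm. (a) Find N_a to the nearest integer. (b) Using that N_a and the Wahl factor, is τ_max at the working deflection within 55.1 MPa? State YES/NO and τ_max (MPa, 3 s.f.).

N_a = Gd⁴/(8D³k) = (82.1×10³)(9.6⁴)/(8·123.0³·3.1) = 15.11 → N_a = 15
Actual rate k = Gd⁴/(8D³·15) = 3.1227 N/mm
Working load F = kδ = 3.1227·42 = 131.15 N
C = 123.0/9.6 = 12.8125; K_W = (4C−1)/(4C−4)+0.615/C = 1.1115
τ_max = K_W·8FD/(πd³) = 1.1115·46.431 = 51.608 MPa
τ_max ≤ 55.1 MPa → acceptable

(a) 15 coils; (b) YES, τ_max = 51.6 MPa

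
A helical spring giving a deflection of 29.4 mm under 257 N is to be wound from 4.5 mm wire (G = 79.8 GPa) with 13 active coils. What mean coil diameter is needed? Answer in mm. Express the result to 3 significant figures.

33.0 mm

Required rate k = F/δ = 257/29.4 = 8.7415 N/mm
D = (Gd⁴/(8N_a·k))^(1/3) = (79.8×10³·4.5⁴/(8·13·8.7415))^(1/3)
  = (35994.3)^(1/3) = 33.0175 mm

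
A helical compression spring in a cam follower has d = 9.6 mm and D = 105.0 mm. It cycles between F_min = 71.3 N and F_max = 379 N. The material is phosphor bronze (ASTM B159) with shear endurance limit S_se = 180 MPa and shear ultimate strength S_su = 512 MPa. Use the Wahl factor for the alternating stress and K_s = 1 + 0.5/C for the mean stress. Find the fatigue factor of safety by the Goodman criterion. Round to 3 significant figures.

2.32

C = D/d = 105.0/9.6 = 10.9375; K_W = (4C−1)/(4C−4)+0.615/C = 1.1317; K_s = 1+0.5/C = 1.0457
F_a = (F_max−F_min)/2 = 153.85 N; F_m = (F_max+F_min)/2 = 225.15 N
τ_a = K_W·8F_aD/(πd³) = 1.1317 × 46.496 = 52.619 MPa
τ_m = K_s·8F_mD/(πd³) = 1.0457 × 68.044 = 71.154 MPa
Goodman: 1/n_f = τ_a/S_se + τ_m/S_su = 52.619/180 + 71.154/512 = 0.29233 + 0.13897 = 0.4313
n_f = 1/0.4313 = 2.319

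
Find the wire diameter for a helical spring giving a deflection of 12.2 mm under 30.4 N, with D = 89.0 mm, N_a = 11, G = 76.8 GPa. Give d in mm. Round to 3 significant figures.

Required rate k = F/δ = 30.4/12.2 = 2.4918 N/mm
d = (8D³N_a·k / G)^(1/4) = (8·89.0³·11·2.4918 / (76.8×10³))^0.25
  = (2012.8)^0.25 = 6.6981 mm

6.70 mm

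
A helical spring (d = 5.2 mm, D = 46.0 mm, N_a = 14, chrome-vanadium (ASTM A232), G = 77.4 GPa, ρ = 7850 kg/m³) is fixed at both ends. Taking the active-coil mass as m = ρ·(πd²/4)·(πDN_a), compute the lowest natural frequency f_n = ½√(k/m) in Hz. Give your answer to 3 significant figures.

k = Gd⁴/(8D³N_a) = (77.4×10³)(5.2⁴)/(8·46.0³·14) = 5.1911 N/mm = 5191.1 N/m
Wire length L = πDN_a = π·46.0·14 = 2023.2 mm
m = ρ·(πd²/4)·L = 7850 × 21.237×10⁻⁶ m² × 2.0232 m = 0.33729 kg
f_n = ½√(k/m) = 0.5·√(5191.1/0.33729) = 0.5·√(15391) = 62.03 Hz

62.0 Hz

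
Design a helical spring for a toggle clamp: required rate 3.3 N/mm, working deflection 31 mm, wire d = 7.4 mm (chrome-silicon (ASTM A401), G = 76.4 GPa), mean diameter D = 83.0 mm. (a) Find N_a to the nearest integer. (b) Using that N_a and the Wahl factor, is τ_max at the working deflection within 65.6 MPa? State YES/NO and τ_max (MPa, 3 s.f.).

N_a = Gd⁴/(8D³k) = (76.4×10³)(7.4⁴)/(8·83.0³·3.3) = 15.18 → N_a = 15
Actual rate k = Gd⁴/(8D³·15) = 3.3389 N/mm
Working load F = kδ = 3.3389·31 = 103.51 N
C = 83.0/7.4 = 11.2162; K_W = (4C−1)/(4C−4)+0.615/C = 1.1282
τ_max = K_W·8FD/(πd³) = 1.1282·53.987 = 60.911 MPa
τ_max ≤ 65.6 MPa → acceptable

(a) 15 coils; (b) YES, τ_max = 60.9 MPa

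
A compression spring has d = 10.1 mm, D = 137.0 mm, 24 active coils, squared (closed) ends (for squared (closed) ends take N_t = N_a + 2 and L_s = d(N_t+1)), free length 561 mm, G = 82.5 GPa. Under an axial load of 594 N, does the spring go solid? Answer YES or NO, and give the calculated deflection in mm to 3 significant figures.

YES, δ = 342 mm

k = Gd⁴/(8D³N_a) = (82.5×10³)(10.1⁴)/(8·137.0³·24) = 1.7389 N/mm
N_t = 26; L_s = 10.1·27 = 272.7 mm; δ_solid = L₀ − L_s = 561 − 272.7 = 288.3 mm
δ = F/k = 594/1.7389 = 341.59 mm
δ ≥ δ_solid → spring goes solid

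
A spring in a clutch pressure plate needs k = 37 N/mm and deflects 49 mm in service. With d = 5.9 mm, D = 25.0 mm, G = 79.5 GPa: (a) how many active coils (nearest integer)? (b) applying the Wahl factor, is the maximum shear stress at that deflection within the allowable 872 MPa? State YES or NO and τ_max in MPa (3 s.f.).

(a) 21 coils; (b) YES, τ_max = 767 MPa

N_a = Gd⁴/(8D³k) = (79.5×10³)(5.9⁴)/(8·25.0³·37) = 20.83 → N_a = 21
Actual rate k = Gd⁴/(8D³·21) = 36.698 N/mm
Working load F = kδ = 36.698·49 = 1798.2 N
C = 25.0/5.9 = 4.2373; K_W = (4C−1)/(4C−4)+0.615/C = 1.3768
τ_max = K_W·8FD/(πd³) = 1.3768·557.4 = 767.44 MPa
τ_max ≤ 872 MPa → acceptable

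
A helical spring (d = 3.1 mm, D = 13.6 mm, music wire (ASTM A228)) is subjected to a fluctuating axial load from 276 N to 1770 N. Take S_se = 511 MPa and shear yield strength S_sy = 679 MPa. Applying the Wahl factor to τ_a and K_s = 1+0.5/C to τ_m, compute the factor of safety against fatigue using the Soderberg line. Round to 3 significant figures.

0.234

C = D/d = 13.6/3.1 = 4.3871; K_W = (4C−1)/(4C−4)+0.615/C = 1.3616; K_s = 1+0.5/C = 1.1140
F_a = (F_max−F_min)/2 = 747 N; F_m = (F_max+F_min)/2 = 1023 N
τ_a = K_W·8F_aD/(πd³) = 1.3616 × 868.39 = 1182.4 MPa
τ_m = K_s·8F_mD/(πd³) = 1.1140 × 1189.2 = 1324.8 MPa
Soderberg: 1/n_f = τ_a/S_se + τ_m/S_sy = 1182.4/511 + 1324.8/679 = 2.31391 + 1.95107 = 4.265
n_f = 1/4.265 = 0.2345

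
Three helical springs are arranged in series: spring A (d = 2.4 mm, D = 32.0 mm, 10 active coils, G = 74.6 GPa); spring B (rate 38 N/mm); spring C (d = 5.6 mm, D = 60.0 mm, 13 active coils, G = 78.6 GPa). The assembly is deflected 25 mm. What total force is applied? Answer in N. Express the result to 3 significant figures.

k_A = Gd⁴/(8D³N_a) = (74.6×10³)(2.4⁴)/(8·32.0³·10) = 0.94416 N/mm
k_C = Gd⁴/(8D³N_a) = (78.6×10³)(5.6⁴)/(8·60.0³·13) = 3.441 N/mm
Series: 1/k_eq = 1/0.94416 + 1/38 + 1/3.441 = 1.3761; k_eq = 0.72671 N/mm
F = k_eq·δ = 0.72671·25 = 18.168 N

18.2 N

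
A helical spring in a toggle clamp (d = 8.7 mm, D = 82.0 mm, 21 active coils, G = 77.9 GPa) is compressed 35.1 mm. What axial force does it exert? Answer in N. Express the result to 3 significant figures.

169 N

k = Gd⁴/(8D³N_a) = (77.9×10³)(8.7⁴)/(8·82.0³·21) = 4.818 N/mm
F = k·δ = 4.818 × 35.1 = 169.11 N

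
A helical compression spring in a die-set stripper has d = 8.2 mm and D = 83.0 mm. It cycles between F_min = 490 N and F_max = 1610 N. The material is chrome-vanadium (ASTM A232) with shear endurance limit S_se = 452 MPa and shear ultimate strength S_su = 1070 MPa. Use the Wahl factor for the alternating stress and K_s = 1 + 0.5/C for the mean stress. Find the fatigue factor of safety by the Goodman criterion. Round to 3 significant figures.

1.07

C = D/d = 83.0/8.2 = 10.1220; K_W = (4C−1)/(4C−4)+0.615/C = 1.1430; K_s = 1+0.5/C = 1.0494
F_a = (F_max−F_min)/2 = 560 N; F_m = (F_max+F_min)/2 = 1050 N
τ_a = K_W·8F_aD/(πd³) = 1.1430 × 214.67 = 245.36 MPa
τ_m = K_s·8F_mD/(πd³) = 1.0494 × 402.5 = 422.38 MPa
Goodman: 1/n_f = τ_a/S_se + τ_m/S_su = 245.36/452 + 422.38/1070 = 0.54283 + 0.39475 = 0.93758
n_f = 1/0.93758 = 1.067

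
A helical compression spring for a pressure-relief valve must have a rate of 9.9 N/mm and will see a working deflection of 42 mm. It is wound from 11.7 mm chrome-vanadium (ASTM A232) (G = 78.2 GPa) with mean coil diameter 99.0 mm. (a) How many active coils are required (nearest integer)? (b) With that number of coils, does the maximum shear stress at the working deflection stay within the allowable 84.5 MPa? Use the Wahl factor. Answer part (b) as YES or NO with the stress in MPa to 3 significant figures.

(a) 19 coils; (b) YES, τ_max = 77.1 MPa

N_a = Gd⁴/(8D³k) = (78.2×10³)(11.7⁴)/(8·99.0³·9.9) = 19.07 → N_a = 19
Actual rate k = Gd⁴/(8D³·19) = 9.9358 N/mm
Working load F = kδ = 9.9358·42 = 417.3 N
C = 99.0/11.7 = 8.4615; K_W = (4C−1)/(4C−4)+0.615/C = 1.1732
τ_max = K_W·8FD/(πd³) = 1.1732·65.685 = 77.062 MPa
τ_max ≤ 84.5 MPa → acceptable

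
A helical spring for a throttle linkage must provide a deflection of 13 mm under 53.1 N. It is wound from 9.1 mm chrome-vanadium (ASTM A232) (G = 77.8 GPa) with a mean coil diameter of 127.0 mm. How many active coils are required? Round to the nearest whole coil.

8

Required rate k = F/δ = 53.1/13 = 4.0846 N/mm
N_a = Gd⁴/(8D³k) = (77.8×10³ × 9.1⁴)/(8 × 127.0³ × 4.0846)
    = 5.33513e+08 / 6.69349e+07 = 7.971 → 8 coils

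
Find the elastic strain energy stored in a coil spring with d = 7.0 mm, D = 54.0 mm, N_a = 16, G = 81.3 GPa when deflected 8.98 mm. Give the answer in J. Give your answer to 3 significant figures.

0.390 J

k = Gd⁴/(8D³N_a) = (81.3×10³)(7.0⁴)/(8·54.0³·16) = 9.6848 N/mm
U = ½kδ² = 0.5 × 9.6848 × 8.98² = 390.49 N·mm = 0.39049 J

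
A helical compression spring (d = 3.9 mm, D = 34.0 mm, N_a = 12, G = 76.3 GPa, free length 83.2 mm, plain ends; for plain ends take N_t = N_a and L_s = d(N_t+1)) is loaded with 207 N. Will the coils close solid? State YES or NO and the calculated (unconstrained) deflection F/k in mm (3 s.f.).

k = Gd⁴/(8D³N_a) = (76.3×10³)(3.9⁴)/(8·34.0³·12) = 4.6782 N/mm
N_t = 12; L_s = 3.9·13 = 50.7 mm; δ_solid = L₀ − L_s = 83.2 − 50.7 = 32.5 mm
δ = F/k = 207/4.6782 = 44.248 mm
δ ≥ δ_solid → spring goes solid

YES, δ = 44.2 mm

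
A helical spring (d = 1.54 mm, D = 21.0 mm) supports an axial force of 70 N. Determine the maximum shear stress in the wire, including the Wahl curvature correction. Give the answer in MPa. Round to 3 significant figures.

Spring index C = D/d = 21.0/1.54 = 13.6364
K_W = (4C−1)/(4C−4) + 0.615/C = 53.545/50.545 + 0.0451 = 1.1045
τ₀ = 8FD/(πd³) = 8·70·21.0/(π·1.54³) = 11760/11.474 = 1024.9 MPa
τ_max = K·τ₀ = 1.1045 × 1024.9 = 1132 MPa

1130 MPa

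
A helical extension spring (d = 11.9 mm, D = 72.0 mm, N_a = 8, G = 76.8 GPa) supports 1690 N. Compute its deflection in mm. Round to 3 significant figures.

26.2 mm

k = Gd⁴/(8D³N_a) = (76.8×10³)(11.9⁴)/(8·72.0³·8) = 64.472 N/mm
δ = F/k = 1690 / 64.472 = 26.213 mm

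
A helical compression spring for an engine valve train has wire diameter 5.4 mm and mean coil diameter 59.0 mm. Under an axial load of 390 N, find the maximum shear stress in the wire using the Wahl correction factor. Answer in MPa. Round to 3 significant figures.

421 MPa

Spring index C = D/d = 59.0/5.4 = 10.9259
K_W = (4C−1)/(4C−4) + 0.615/C = 42.704/39.704 + 0.0563 = 1.1318
τ₀ = 8FD/(πd³) = 8·390·59.0/(π·5.4³) = 184080/494.69 = 372.11 MPa
τ_max = K·τ₀ = 1.1318 × 372.11 = 421.18 MPa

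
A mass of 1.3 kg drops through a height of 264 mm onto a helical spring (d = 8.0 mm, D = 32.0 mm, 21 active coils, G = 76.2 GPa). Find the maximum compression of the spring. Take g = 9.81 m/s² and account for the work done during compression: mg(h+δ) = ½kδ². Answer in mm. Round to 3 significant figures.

11.1 mm

k = Gd⁴/(8D³N_a) = (76.2×10³)(8.0⁴)/(8·32.0³·21) = 56.696 N/mm
W = mg = 1.3 × 9.81 = 12.753 N
½kδ² − Wδ − Wh = 0 → δ = (W + √(W² + 2kWh))/k
δ = (12.753 + √(162.64 + 381770))/56.696 = (12.753 + 618.01)/56.696 = 11.125 mm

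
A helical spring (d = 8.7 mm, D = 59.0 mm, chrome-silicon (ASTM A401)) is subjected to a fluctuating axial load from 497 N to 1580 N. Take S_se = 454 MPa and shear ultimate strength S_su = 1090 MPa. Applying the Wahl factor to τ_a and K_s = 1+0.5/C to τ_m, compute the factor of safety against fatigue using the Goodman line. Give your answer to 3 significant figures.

1.77

C = D/d = 59.0/8.7 = 6.7816; K_W = (4C−1)/(4C−4)+0.615/C = 1.2204; K_s = 1+0.5/C = 1.0737
F_a = (F_max−F_min)/2 = 541.5 N; F_m = (F_max+F_min)/2 = 1038.5 N
τ_a = K_W·8F_aD/(πd³) = 1.2204 × 123.55 = 150.78 MPa
τ_m = K_s·8F_mD/(πd³) = 1.0737 × 236.94 = 254.41 MPa
Goodman: 1/n_f = τ_a/S_se + τ_m/S_su = 150.78/454 + 254.41/1090 = 0.33211 + 0.23340 = 0.56551
n_f = 1/0.56551 = 1.768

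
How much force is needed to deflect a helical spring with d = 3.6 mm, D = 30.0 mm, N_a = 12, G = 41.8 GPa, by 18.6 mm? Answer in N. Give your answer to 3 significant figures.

50.4 N

k = Gd⁴/(8D³N_a) = (41.8×10³)(3.6⁴)/(8·30.0³·12) = 2.7086 N/mm
F = k·δ = 2.7086 × 18.6 = 50.381 N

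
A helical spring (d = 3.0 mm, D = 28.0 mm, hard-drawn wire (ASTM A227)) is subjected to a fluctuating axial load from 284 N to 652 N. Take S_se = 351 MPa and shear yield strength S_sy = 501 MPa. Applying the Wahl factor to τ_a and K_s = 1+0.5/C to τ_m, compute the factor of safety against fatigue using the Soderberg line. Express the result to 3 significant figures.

0.238

C = D/d = 28.0/3.0 = 9.3333; K_W = (4C−1)/(4C−4)+0.615/C = 1.1559; K_s = 1+0.5/C = 1.0536
F_a = (F_max−F_min)/2 = 184 N; F_m = (F_max+F_min)/2 = 468 N
τ_a = K_W·8F_aD/(πd³) = 1.1559 × 485.91 = 561.66 MPa
τ_m = K_s·8F_mD/(πd³) = 1.0536 × 1235.9 = 1302.1 MPa
Soderberg: 1/n_f = τ_a/S_se + τ_m/S_sy = 561.66/351 + 1302.1/501 = 1.60016 + 2.59900 = 4.1992
n_f = 1/4.1992 = 0.2381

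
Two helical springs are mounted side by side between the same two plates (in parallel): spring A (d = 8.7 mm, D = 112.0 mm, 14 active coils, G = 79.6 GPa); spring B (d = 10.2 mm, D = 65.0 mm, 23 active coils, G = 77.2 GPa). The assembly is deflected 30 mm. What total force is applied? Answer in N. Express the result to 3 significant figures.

583 N

k_A = Gd⁴/(8D³N_a) = (79.6×10³)(8.7⁴)/(8·112.0³·14) = 2.8981 N/mm
k_B = Gd⁴/(8D³N_a) = (77.2×10³)(10.2⁴)/(8·65.0³·23) = 16.537 N/mm
Parallel: k_eq = 2.8981 + 16.537 = 19.435 N/mm
F = k_eq·δ = 19.435·30 = 583.06 N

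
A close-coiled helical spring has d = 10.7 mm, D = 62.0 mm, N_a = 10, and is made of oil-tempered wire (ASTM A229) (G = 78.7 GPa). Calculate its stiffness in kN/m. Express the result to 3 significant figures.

54.1 kN/m

k = Gd⁴/(8D³N_a) = (78.7×10³ × 10.7⁴) / (8 × 62.0³ × 10)
  = 1.0316e+09 / 1.90662e+07 = 54.106 N/mm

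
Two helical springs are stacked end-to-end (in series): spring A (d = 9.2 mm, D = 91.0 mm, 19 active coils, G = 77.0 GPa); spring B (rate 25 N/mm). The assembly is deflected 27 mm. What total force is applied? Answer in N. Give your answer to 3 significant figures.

109 N

k_A = Gd⁴/(8D³N_a) = (77.0×10³)(9.2⁴)/(8·91.0³·19) = 4.8159 N/mm
Series: 1/k_eq = 1/4.8159 + 1/25 = 0.24765; k_eq = 4.038 N/mm
F = k_eq·δ = 4.038·27 = 109.03 N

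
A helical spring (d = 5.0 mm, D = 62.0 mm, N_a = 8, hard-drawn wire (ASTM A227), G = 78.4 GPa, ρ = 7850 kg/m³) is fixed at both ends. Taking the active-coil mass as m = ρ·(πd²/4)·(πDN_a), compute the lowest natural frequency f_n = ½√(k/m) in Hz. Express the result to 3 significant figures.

k = Gd⁴/(8D³N_a) = (78.4×10³)(5.0⁴)/(8·62.0³·8) = 3.2125 N/mm = 3212.5 N/m
Wire length L = πDN_a = π·62.0·8 = 1558.2 mm
m = ρ·(πd²/4)·L = 7850 × 19.635×10⁻⁶ m² × 1.5582 m = 0.24018 kg
f_n = ½√(k/m) = 0.5·√(3212.5/0.24018) = 0.5·√(13375) = 57.826 Hz

57.8 Hz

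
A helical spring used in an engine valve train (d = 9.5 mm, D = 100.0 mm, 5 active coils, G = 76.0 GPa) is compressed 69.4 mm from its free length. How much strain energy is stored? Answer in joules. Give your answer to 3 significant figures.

k = Gd⁴/(8D³N_a) = (76.0×10³)(9.5⁴)/(8·100.0³·5) = 15.476 N/mm
U = ½kδ² = 0.5 × 15.476 × 69.4² = 37268 N·mm = 37.268 J

37.3 J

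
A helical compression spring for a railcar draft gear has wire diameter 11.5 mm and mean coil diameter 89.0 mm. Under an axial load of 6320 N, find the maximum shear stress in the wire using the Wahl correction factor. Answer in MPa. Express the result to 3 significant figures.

Spring index C = D/d = 89.0/11.5 = 7.7391
K_W = (4C−1)/(4C−4) + 0.615/C = 29.957/26.957 + 0.0795 = 1.1908
τ₀ = 8FD/(πd³) = 8·6320·89.0/(π·11.5³) = 4.49984e+06/4778 = 941.79 MPa
τ_max = K·τ₀ = 1.1908 × 941.79 = 1121.4 MPa

1120 MPa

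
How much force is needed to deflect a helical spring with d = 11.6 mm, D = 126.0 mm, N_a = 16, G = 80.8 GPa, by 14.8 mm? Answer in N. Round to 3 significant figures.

k = Gd⁴/(8D³N_a) = (80.8×10³)(11.6⁴)/(8·126.0³·16) = 5.7138 N/mm
F = k·δ = 5.7138 × 14.8 = 84.564 N

84.6 N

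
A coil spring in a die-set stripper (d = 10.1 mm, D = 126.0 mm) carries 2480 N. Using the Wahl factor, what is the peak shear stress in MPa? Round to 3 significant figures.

861 MPa

Spring index C = D/d = 126.0/10.1 = 12.4752
K_W = (4C−1)/(4C−4) + 0.615/C = 48.901/45.901 + 0.0493 = 1.1147
τ₀ = 8FD/(πd³) = 8·2480·126.0/(π·10.1³) = 2.49984e+06/3236.8 = 772.32 MPa
τ_max = K·τ₀ = 1.1147 × 772.32 = 860.87 MPa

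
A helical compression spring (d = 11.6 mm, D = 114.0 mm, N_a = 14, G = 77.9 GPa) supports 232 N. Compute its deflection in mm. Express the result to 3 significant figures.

27.3 mm

k = Gd⁴/(8D³N_a) = (77.9×10³)(11.6⁴)/(8·114.0³·14) = 8.5004 N/mm
δ = F/k = 232 / 8.5004 = 27.293 mm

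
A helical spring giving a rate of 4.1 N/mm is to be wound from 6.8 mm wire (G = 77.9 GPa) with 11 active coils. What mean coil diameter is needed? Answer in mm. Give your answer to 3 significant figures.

77.3 mm

D = (Gd⁴/(8N_a·k))^(1/3) = (77.9×10³·6.8⁴/(8·11·4.1))^(1/3)
  = (461643)^(1/3) = 77.2862 mm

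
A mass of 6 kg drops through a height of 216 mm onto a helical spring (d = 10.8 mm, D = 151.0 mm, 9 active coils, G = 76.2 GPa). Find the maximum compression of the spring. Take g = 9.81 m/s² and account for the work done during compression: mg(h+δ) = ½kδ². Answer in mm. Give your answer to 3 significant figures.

k = Gd⁴/(8D³N_a) = (76.2×10³)(10.8⁴)/(8·151.0³·9) = 4.182 N/mm
W = mg = 6 × 9.81 = 58.86 N
½kδ² − Wδ − Wh = 0 → δ = (W + √(W² + 2kWh))/k
δ = (58.86 + √(3464.5 + 106339))/4.182 = (58.86 + 331.37)/4.182 = 93.31 mm

93.3 mm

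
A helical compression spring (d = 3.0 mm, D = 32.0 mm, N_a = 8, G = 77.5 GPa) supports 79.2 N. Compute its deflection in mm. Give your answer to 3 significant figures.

26.5 mm

k = Gd⁴/(8D³N_a) = (77.5×10³)(3.0⁴)/(8·32.0³·8) = 2.9933 N/mm
δ = F/k = 79.2 / 2.9933 = 26.459 mm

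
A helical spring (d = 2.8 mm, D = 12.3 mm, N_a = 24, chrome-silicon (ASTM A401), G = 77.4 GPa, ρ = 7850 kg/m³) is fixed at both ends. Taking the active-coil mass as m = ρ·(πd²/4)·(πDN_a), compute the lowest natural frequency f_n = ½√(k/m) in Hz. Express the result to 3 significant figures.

273 Hz

k = Gd⁴/(8D³N_a) = (77.4×10³)(2.8⁴)/(8·12.3³·24) = 13.315 N/mm = 13315 N/m
Wire length L = πDN_a = π·12.3·24 = 927.4 mm
m = ρ·(πd²/4)·L = 7850 × 6.1575×10⁻⁶ m² × 0.9274 m = 0.044827 kg
f_n = ½√(k/m) = 0.5·√(13315/0.044827) = 0.5·√(2.9704e+05) = 272.51 Hz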